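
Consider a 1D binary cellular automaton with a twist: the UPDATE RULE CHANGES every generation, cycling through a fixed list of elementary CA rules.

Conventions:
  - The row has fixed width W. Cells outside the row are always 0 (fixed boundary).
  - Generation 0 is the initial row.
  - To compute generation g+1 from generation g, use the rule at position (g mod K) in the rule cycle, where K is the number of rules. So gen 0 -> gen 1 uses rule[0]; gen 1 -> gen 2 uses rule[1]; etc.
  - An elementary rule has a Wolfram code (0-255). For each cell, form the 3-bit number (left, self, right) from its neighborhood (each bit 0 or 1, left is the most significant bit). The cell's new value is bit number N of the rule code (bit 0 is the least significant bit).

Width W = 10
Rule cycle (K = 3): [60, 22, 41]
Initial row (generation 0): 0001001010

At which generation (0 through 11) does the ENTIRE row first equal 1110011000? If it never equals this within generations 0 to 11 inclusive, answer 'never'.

Gen 0: 0001001010
Gen 1 (rule 60): 0001101111
Gen 2 (rule 22): 0010000000
Gen 3 (rule 41): 1000111111
Gen 4 (rule 60): 1100100000
Gen 5 (rule 22): 0011110000
Gen 6 (rule 41): 1010000111
Gen 7 (rule 60): 1111000100
Gen 8 (rule 22): 0000101110
Gen 9 (rule 41): 1110011000
Gen 10 (rule 60): 1001010100
Gen 11 (rule 22): 1111010110

Answer: 9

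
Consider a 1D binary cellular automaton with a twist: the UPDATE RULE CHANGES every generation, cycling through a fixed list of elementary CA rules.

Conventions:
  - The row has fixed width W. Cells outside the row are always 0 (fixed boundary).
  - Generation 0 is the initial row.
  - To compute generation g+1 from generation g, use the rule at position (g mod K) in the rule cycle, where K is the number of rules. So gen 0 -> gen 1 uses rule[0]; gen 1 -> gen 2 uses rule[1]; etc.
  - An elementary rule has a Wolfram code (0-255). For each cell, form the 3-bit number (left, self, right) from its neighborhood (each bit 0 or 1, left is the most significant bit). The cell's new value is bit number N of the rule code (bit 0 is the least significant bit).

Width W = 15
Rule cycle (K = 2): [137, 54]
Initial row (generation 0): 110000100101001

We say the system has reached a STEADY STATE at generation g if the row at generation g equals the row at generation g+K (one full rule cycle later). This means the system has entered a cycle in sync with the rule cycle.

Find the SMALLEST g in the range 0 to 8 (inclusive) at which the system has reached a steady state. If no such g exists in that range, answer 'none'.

Gen 0: 110000100101001
Gen 1 (rule 137): 100110000000000
Gen 2 (rule 54): 111001000000000
Gen 3 (rule 137): 110000011111111
Gen 4 (rule 54): 001000100000000
Gen 5 (rule 137): 100010001111111
Gen 6 (rule 54): 110111010000000
Gen 7 (rule 137): 100110000111111
Gen 8 (rule 54): 111001001000000
Gen 9 (rule 137): 110000000011111
Gen 10 (rule 54): 001000000100000

Answer: none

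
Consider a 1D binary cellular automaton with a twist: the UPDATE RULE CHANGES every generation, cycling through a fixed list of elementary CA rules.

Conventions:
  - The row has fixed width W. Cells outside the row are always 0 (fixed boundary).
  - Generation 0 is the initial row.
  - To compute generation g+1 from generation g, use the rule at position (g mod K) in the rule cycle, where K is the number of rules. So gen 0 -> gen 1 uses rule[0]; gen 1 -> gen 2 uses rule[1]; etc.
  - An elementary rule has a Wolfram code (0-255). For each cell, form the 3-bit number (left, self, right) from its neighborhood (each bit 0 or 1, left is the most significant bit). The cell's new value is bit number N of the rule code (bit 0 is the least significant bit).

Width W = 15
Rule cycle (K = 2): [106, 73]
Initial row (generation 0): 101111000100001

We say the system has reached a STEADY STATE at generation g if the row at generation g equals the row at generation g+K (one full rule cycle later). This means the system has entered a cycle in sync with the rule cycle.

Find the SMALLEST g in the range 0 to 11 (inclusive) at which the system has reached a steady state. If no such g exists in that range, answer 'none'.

Answer: none

Derivation:
Gen 0: 101111000100001
Gen 1 (rule 106): 011001001000010
Gen 2 (rule 73): 011000000011000
Gen 3 (rule 106): 111000000111000
Gen 4 (rule 73): 101011110101011
Gen 5 (rule 106): 010110011010111
Gen 6 (rule 73): 000110011000101
Gen 7 (rule 106): 001110111001010
Gen 8 (rule 73): 101010101000000
Gen 9 (rule 106): 010101010000000
Gen 10 (rule 73): 000000000111111
Gen 11 (rule 106): 000000001100001
Gen 12 (rule 73): 111111101101100
Gen 13 (rule 106): 100000111111100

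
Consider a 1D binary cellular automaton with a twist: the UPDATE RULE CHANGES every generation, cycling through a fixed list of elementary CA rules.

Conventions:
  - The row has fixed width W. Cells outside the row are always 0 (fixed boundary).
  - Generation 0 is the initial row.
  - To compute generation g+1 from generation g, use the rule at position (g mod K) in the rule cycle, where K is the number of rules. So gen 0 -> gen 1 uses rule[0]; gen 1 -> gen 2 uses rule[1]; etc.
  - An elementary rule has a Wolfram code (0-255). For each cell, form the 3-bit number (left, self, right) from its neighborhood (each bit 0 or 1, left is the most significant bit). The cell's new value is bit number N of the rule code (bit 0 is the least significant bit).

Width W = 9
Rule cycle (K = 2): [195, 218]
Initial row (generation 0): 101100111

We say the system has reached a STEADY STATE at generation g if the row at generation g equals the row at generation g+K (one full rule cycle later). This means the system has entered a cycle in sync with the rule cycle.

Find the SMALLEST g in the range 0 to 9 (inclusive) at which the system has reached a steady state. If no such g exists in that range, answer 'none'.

Gen 0: 101100111
Gen 1 (rule 195): 000101011
Gen 2 (rule 218): 001000011
Gen 3 (rule 195): 110011101
Gen 4 (rule 218): 111111100
Gen 5 (rule 195): 011111101
Gen 6 (rule 218): 111111100
Gen 7 (rule 195): 011111101
Gen 8 (rule 218): 111111100
Gen 9 (rule 195): 011111101
Gen 10 (rule 218): 111111100
Gen 11 (rule 195): 011111101

Answer: 4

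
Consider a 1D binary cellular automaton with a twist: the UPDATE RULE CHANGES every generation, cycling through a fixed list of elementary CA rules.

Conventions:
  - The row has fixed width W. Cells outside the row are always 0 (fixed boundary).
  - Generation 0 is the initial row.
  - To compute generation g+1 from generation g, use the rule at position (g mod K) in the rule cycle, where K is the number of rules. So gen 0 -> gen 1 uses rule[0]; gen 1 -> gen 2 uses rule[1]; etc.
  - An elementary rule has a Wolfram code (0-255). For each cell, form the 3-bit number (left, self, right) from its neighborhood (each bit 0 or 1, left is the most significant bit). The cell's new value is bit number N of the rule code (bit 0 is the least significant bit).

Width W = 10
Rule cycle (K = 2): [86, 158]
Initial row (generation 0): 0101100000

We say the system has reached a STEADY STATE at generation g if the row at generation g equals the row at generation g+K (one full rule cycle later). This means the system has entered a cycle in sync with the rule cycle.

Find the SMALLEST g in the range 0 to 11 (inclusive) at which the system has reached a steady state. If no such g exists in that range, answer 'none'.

Answer: 11

Derivation:
Gen 0: 0101100000
Gen 1 (rule 86): 1100110000
Gen 2 (rule 158): 1011101000
Gen 3 (rule 86): 1000101100
Gen 4 (rule 158): 1101101010
Gen 5 (rule 86): 0100101011
Gen 6 (rule 158): 1111101010
Gen 7 (rule 86): 0000101011
Gen 8 (rule 158): 0001101010
Gen 9 (rule 86): 0010101011
Gen 10 (rule 158): 0110101010
Gen 11 (rule 86): 1010101011
Gen 12 (rule 158): 1010101010
Gen 13 (rule 86): 1010101011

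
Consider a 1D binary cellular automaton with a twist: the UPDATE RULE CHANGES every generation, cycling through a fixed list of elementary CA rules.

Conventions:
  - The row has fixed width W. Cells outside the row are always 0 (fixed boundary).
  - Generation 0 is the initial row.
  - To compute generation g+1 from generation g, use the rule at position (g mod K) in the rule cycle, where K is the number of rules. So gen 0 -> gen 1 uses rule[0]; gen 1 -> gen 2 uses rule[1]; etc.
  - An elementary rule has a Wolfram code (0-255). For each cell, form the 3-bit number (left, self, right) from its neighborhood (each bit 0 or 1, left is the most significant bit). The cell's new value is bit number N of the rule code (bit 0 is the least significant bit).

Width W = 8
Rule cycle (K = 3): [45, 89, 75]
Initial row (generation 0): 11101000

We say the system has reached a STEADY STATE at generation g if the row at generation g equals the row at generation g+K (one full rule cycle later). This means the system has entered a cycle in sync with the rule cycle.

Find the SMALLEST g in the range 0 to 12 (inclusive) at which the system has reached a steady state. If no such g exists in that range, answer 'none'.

Answer: 10

Derivation:
Gen 0: 11101000
Gen 1 (rule 45): 10011011
Gen 2 (rule 89): 01011011
Gen 3 (rule 75): 10011011
Gen 4 (rule 45): 10010110
Gen 5 (rule 89): 01000111
Gen 6 (rule 75): 10011101
Gen 7 (rule 45): 10010011
Gen 8 (rule 89): 01001011
Gen 9 (rule 75): 10010011
Gen 10 (rule 45): 10010010
Gen 11 (rule 89): 01001001
Gen 12 (rule 75): 10010010
Gen 13 (rule 45): 10010010
Gen 14 (rule 89): 01001001
Gen 15 (rule 75): 10010010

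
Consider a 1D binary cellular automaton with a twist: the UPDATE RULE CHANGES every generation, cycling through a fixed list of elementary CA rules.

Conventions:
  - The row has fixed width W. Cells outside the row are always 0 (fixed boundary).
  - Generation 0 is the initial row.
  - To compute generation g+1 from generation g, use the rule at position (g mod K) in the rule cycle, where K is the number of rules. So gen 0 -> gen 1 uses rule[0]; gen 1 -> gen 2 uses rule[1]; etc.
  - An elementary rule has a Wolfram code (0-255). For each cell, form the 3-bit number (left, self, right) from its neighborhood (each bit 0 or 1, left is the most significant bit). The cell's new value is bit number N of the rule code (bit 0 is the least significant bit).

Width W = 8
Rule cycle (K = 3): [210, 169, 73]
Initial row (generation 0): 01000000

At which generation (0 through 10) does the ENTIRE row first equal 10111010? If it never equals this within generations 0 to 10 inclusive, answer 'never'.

Gen 0: 01000000
Gen 1 (rule 210): 10100000
Gen 2 (rule 169): 01001111
Gen 3 (rule 73): 00001001
Gen 4 (rule 210): 00010110
Gen 5 (rule 169): 11001100
Gen 6 (rule 73): 11001101
Gen 7 (rule 210): 01110100
Gen 8 (rule 169): 01101001
Gen 9 (rule 73): 01100000
Gen 10 (rule 210): 10110000

Answer: never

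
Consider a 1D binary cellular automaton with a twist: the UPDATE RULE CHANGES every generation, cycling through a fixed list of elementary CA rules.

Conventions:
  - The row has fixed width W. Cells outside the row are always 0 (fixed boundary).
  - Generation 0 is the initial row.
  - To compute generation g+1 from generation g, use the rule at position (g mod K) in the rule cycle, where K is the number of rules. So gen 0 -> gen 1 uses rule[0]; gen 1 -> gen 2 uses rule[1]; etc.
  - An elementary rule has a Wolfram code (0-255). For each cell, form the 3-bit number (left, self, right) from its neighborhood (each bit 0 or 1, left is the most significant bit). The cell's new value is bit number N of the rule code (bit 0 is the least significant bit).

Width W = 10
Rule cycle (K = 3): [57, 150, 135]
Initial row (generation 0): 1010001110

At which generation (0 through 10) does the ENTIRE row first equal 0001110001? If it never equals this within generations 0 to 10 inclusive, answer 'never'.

Gen 0: 1010001110
Gen 1 (rule 57): 0101101001
Gen 2 (rule 150): 1100001111
Gen 3 (rule 135): 0001110110
Gen 4 (rule 57): 1101001101
Gen 5 (rule 150): 0001110001
Gen 6 (rule 135): 1110100111
Gen 7 (rule 57): 1001010100
Gen 8 (rule 150): 1111010110
Gen 9 (rule 135): 0110010000
Gen 10 (rule 57): 0101001111

Answer: 5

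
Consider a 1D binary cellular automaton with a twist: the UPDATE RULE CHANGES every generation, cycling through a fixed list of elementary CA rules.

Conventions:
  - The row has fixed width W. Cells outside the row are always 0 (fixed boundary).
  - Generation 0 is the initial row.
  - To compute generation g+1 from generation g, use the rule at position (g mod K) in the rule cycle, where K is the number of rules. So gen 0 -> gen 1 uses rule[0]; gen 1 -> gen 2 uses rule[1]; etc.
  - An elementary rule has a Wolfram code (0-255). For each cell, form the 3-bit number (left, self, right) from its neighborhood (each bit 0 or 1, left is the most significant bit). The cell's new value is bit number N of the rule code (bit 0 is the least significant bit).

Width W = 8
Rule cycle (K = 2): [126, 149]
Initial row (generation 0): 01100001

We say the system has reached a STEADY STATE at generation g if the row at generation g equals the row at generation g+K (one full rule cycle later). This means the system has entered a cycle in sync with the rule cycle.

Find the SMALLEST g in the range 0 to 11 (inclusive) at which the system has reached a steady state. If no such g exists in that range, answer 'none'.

Answer: none

Derivation:
Gen 0: 01100001
Gen 1 (rule 126): 11110011
Gen 2 (rule 149): 01101000
Gen 3 (rule 126): 11111100
Gen 4 (rule 149): 01111011
Gen 5 (rule 126): 11001111
Gen 6 (rule 149): 00100110
Gen 7 (rule 126): 01111111
Gen 8 (rule 149): 00111110
Gen 9 (rule 126): 01100011
Gen 10 (rule 149): 00011000
Gen 11 (rule 126): 00111100
Gen 12 (rule 149): 10011011
Gen 13 (rule 126): 11111111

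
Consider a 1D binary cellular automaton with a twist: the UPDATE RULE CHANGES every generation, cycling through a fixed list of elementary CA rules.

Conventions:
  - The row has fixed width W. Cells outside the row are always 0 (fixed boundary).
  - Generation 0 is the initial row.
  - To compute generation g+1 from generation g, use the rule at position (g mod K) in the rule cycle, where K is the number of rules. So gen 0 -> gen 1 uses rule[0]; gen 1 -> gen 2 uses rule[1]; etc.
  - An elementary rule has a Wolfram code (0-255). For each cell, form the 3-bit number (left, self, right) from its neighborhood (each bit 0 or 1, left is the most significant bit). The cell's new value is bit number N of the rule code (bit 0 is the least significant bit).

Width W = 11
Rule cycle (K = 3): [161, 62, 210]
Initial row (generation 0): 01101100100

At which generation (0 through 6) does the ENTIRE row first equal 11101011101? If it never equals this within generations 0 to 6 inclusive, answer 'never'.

Answer: never

Derivation:
Gen 0: 01101100100
Gen 1 (rule 161): 00010000001
Gen 2 (rule 62): 00111000011
Gen 3 (rule 210): 01011100101
Gen 4 (rule 161): 00101000010
Gen 5 (rule 62): 01111100111
Gen 6 (rule 210): 10111111011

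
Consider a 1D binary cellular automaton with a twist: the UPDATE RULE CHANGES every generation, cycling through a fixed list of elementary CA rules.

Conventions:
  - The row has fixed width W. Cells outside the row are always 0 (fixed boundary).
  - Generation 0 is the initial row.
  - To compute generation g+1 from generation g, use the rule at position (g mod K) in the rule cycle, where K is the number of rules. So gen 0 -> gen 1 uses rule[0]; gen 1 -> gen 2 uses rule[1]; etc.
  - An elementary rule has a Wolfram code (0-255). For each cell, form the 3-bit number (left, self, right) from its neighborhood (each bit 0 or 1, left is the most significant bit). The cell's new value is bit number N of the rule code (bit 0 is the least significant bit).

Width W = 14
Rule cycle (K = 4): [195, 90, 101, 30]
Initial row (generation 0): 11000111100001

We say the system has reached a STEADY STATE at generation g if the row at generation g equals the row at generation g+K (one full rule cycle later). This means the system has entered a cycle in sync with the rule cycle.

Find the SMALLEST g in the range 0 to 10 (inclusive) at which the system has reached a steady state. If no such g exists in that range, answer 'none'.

Gen 0: 11000111100001
Gen 1 (rule 195): 01011011101110
Gen 2 (rule 90): 10011010101011
Gen 3 (rule 101): 10001111111101
Gen 4 (rule 30): 11011000000001
Gen 5 (rule 195): 01001011111110
Gen 6 (rule 90): 10110010000011
Gen 7 (rule 101): 11010010111001
Gen 8 (rule 30): 10011110100111
Gen 9 (rule 195): 00101110001011
Gen 10 (rule 90): 01001011010011
Gen 11 (rule 101): 01001101110001
Gen 12 (rule 30): 11111001001011
Gen 13 (rule 195): 01111010010001
Gen 14 (rule 90): 11001001101010

Answer: none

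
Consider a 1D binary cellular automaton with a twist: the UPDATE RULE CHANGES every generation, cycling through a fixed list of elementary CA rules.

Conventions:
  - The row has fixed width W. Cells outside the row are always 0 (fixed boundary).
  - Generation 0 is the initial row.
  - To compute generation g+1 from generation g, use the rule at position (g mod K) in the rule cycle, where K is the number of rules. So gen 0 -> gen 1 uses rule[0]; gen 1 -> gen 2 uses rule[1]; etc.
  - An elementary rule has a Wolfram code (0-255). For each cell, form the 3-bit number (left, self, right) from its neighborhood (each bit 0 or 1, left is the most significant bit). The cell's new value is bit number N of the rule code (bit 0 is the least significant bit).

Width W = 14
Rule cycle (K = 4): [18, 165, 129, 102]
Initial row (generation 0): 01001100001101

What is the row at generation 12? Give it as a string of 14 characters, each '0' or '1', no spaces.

Answer: 10000000000010

Derivation:
Gen 0: 01001100001101
Gen 1 (rule 18): 10110010010000
Gen 2 (rule 165): 11000010010111
Gen 3 (rule 129): 00011000000010
Gen 4 (rule 102): 00101000000110
Gen 5 (rule 18): 01000100001001
Gen 6 (rule 165): 01010101101001
Gen 7 (rule 129): 00000000000000
Gen 8 (rule 102): 00000000000000
Gen 9 (rule 18): 00000000000000
Gen 10 (rule 165): 11111111111111
Gen 11 (rule 129): 01111111111110
Gen 12 (rule 102): 10000000000010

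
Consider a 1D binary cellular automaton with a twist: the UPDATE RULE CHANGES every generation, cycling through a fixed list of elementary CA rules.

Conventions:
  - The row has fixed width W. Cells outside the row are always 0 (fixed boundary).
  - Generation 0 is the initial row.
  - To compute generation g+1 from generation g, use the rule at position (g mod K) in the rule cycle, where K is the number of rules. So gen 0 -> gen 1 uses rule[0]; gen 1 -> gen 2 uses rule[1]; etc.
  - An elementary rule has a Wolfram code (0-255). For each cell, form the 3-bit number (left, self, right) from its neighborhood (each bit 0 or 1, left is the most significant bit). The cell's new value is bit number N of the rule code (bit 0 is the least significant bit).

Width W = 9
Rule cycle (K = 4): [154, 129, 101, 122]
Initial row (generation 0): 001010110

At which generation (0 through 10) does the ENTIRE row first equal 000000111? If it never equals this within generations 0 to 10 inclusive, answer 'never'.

Gen 0: 001010110
Gen 1 (rule 154): 010000101
Gen 2 (rule 129): 000110000
Gen 3 (rule 101): 110010111
Gen 4 (rule 122): 111101101
Gen 5 (rule 154): 111001000
Gen 6 (rule 129): 010000011
Gen 7 (rule 101): 010111001
Gen 8 (rule 122): 101101110
Gen 9 (rule 154): 001001101
Gen 10 (rule 129): 100000000

Answer: never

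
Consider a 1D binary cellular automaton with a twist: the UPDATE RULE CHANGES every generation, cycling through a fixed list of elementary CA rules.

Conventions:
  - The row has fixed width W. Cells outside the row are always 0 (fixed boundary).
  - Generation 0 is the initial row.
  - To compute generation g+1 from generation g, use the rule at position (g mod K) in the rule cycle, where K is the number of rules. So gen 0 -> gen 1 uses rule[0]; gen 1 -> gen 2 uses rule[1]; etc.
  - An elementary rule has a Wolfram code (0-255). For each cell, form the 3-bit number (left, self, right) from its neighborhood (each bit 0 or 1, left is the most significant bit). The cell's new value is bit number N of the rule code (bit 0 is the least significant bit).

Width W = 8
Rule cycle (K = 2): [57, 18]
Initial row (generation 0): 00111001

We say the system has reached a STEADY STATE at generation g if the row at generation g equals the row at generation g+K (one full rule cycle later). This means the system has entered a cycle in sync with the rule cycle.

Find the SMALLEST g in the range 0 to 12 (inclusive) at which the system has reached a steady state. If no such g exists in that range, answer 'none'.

Answer: 4

Derivation:
Gen 0: 00111001
Gen 1 (rule 57): 10100100
Gen 2 (rule 18): 00011010
Gen 3 (rule 57): 11010101
Gen 4 (rule 18): 00000000
Gen 5 (rule 57): 11111111
Gen 6 (rule 18): 00000000
Gen 7 (rule 57): 11111111
Gen 8 (rule 18): 00000000
Gen 9 (rule 57): 11111111
Gen 10 (rule 18): 00000000
Gen 11 (rule 57): 11111111
Gen 12 (rule 18): 00000000
Gen 13 (rule 57): 11111111
Gen 14 (rule 18): 00000000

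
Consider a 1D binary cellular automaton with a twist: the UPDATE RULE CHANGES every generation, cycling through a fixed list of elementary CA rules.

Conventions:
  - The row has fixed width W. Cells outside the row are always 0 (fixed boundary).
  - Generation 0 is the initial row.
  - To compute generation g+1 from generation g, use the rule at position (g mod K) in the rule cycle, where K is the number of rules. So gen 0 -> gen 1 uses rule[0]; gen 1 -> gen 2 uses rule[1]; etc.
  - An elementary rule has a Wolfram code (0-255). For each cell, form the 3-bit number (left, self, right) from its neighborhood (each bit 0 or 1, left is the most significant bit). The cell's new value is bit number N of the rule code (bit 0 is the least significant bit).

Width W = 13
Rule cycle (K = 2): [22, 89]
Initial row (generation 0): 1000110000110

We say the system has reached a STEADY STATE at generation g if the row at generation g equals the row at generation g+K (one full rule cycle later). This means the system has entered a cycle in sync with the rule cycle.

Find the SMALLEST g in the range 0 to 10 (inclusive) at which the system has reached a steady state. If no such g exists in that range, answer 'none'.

Answer: 9

Derivation:
Gen 0: 1000110000110
Gen 1 (rule 22): 1101001001001
Gen 2 (rule 89): 1100100100100
Gen 3 (rule 22): 0011111111110
Gen 4 (rule 89): 1010000000011
Gen 5 (rule 22): 1011000000100
Gen 6 (rule 89): 0011111110011
Gen 7 (rule 22): 0100000001100
Gen 8 (rule 89): 0011111101111
Gen 9 (rule 22): 0100000000000
Gen 10 (rule 89): 0011111111111
Gen 11 (rule 22): 0100000000000
Gen 12 (rule 89): 0011111111111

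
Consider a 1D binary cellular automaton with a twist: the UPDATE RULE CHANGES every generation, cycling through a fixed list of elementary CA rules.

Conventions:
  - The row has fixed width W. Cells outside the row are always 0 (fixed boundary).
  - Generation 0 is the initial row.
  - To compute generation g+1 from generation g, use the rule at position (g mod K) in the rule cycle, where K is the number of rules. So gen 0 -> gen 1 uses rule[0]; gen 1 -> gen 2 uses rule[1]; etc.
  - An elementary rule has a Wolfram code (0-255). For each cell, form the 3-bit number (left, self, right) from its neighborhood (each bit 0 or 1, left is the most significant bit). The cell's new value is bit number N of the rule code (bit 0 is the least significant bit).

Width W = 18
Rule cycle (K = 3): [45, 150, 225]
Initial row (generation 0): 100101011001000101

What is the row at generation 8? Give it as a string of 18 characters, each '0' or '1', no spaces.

Gen 0: 100101011001000101
Gen 1 (rule 45): 100111110001010111
Gen 2 (rule 150): 111011101011010010
Gen 3 (rule 225): 011101110101100000
Gen 4 (rule 45): 010011001111001111
Gen 5 (rule 150): 111100110110110110
Gen 6 (rule 225): 011100011011011010
Gen 7 (rule 45): 010001010110110110
Gen 8 (rule 150): 111011010000000001

Answer: 111011010000000001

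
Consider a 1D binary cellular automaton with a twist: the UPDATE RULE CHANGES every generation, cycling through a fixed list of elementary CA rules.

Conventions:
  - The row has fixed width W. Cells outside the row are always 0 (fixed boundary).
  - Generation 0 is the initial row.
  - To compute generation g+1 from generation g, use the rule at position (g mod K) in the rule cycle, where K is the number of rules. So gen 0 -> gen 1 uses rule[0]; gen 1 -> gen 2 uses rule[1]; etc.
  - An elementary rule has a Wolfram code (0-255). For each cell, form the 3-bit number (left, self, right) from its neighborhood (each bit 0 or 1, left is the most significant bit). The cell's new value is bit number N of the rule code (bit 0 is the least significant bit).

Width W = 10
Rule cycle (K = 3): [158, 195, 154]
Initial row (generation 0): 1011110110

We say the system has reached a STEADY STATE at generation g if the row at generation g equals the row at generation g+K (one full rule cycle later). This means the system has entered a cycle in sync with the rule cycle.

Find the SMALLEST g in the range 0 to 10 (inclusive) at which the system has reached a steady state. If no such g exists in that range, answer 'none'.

Gen 0: 1011110110
Gen 1 (rule 158): 1011100101
Gen 2 (rule 195): 0001101000
Gen 3 (rule 154): 0011000100
Gen 4 (rule 158): 0110101110
Gen 5 (rule 195): 1010000110
Gen 6 (rule 154): 0001001101
Gen 7 (rule 158): 0011111001
Gen 8 (rule 195): 1101111010
Gen 9 (rule 154): 1001110001
Gen 10 (rule 158): 1111101011
Gen 11 (rule 195): 0111100001
Gen 12 (rule 154): 1111010010
Gen 13 (rule 158): 1110011111

Answer: none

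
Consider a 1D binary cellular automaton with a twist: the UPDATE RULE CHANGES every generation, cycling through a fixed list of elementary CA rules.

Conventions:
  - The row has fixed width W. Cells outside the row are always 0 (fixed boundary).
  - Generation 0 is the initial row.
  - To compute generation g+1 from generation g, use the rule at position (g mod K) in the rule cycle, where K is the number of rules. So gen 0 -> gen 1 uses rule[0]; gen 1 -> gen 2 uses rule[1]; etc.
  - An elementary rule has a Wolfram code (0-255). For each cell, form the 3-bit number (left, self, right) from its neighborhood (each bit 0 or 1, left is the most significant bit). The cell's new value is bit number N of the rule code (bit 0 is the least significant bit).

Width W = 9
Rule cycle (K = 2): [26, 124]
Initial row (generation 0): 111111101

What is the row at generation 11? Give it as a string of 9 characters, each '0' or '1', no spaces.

Gen 0: 111111101
Gen 1 (rule 26): 100000000
Gen 2 (rule 124): 110000000
Gen 3 (rule 26): 101000000
Gen 4 (rule 124): 111100000
Gen 5 (rule 26): 100010000
Gen 6 (rule 124): 110011000
Gen 7 (rule 26): 101110100
Gen 8 (rule 124): 111011110
Gen 9 (rule 26): 100010001
Gen 10 (rule 124): 110011001
Gen 11 (rule 26): 101110110

Answer: 101110110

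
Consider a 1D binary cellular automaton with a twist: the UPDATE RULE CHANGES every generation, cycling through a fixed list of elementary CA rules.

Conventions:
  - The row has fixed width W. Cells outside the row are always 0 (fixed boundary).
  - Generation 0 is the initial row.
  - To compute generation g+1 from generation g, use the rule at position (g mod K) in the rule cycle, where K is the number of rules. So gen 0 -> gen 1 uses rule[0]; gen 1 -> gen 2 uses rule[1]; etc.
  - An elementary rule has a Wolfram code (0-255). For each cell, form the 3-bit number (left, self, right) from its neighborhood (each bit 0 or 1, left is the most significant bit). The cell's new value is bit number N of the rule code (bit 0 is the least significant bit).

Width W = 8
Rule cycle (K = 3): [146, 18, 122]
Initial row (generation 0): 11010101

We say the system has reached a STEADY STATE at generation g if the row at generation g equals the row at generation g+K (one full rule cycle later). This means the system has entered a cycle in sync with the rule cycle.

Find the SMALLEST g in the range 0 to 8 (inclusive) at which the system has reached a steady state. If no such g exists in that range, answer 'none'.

Answer: 1

Derivation:
Gen 0: 11010101
Gen 1 (rule 146): 00000000
Gen 2 (rule 18): 00000000
Gen 3 (rule 122): 00000000
Gen 4 (rule 146): 00000000
Gen 5 (rule 18): 00000000
Gen 6 (rule 122): 00000000
Gen 7 (rule 146): 00000000
Gen 8 (rule 18): 00000000
Gen 9 (rule 122): 00000000
Gen 10 (rule 146): 00000000
Gen 11 (rule 18): 00000000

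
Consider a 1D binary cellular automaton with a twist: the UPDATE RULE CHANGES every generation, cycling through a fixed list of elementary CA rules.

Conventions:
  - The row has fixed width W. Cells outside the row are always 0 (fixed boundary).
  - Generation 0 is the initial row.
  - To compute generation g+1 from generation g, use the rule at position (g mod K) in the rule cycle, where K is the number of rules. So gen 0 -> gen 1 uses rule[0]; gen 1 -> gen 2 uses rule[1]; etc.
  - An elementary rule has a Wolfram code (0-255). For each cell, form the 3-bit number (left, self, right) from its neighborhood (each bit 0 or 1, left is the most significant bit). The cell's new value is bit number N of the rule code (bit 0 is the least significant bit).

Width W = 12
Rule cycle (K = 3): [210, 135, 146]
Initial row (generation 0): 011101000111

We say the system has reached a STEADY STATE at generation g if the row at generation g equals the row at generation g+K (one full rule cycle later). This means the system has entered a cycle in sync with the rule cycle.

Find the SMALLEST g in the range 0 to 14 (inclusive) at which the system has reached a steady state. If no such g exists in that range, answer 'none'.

Answer: none

Derivation:
Gen 0: 011101000111
Gen 1 (rule 210): 101100101011
Gen 2 (rule 135): 100001101000
Gen 3 (rule 146): 010010000100
Gen 4 (rule 210): 101101001010
Gen 5 (rule 135): 100001011010
Gen 6 (rule 146): 010010000001
Gen 7 (rule 210): 101101000010
Gen 8 (rule 135): 100001011110
Gen 9 (rule 146): 010010001101
Gen 10 (rule 210): 101101010100
Gen 11 (rule 135): 100001010101
Gen 12 (rule 146): 010010000000
Gen 13 (rule 210): 101101000000
Gen 14 (rule 135): 100001011111
Gen 15 (rule 146): 010010001110
Gen 16 (rule 210): 101101010111
Gen 17 (rule 135): 100001010010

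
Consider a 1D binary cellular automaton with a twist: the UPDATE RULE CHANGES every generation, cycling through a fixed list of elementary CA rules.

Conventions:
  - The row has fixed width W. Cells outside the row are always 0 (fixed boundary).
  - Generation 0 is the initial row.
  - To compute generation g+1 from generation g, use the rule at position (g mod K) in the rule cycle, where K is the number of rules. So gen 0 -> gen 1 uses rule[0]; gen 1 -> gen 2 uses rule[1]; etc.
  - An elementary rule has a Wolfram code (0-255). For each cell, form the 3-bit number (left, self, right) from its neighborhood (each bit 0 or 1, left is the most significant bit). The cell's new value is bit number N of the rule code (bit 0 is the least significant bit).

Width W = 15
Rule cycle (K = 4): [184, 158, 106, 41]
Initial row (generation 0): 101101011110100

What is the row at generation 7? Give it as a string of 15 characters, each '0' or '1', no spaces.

Answer: 111001010100111

Derivation:
Gen 0: 101101011110100
Gen 1 (rule 184): 011010111101010
Gen 2 (rule 158): 110010111001011
Gen 3 (rule 106): 110101101010111
Gen 4 (rule 41): 101011010101100
Gen 5 (rule 184): 010110101011010
Gen 6 (rule 158): 110100101010011
Gen 7 (rule 106): 111001010100111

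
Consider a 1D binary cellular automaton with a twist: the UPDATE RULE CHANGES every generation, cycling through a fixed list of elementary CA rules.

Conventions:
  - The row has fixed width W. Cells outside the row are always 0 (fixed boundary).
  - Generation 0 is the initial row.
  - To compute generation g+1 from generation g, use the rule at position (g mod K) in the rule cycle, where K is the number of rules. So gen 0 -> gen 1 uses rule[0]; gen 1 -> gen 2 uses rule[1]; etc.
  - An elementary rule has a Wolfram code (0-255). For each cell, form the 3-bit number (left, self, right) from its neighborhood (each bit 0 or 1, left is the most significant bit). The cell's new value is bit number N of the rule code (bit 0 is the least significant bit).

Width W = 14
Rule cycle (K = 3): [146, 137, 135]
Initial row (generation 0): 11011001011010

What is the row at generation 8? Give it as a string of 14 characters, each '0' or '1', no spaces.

Answer: 01001111010011

Derivation:
Gen 0: 11011001011010
Gen 1 (rule 146): 00000110000001
Gen 2 (rule 137): 11110100111100
Gen 3 (rule 135): 01100101011001
Gen 4 (rule 146): 10011000000110
Gen 5 (rule 137): 00010011110100
Gen 6 (rule 135): 11110101100101
Gen 7 (rule 146): 01100000011000
Gen 8 (rule 137): 01001111010011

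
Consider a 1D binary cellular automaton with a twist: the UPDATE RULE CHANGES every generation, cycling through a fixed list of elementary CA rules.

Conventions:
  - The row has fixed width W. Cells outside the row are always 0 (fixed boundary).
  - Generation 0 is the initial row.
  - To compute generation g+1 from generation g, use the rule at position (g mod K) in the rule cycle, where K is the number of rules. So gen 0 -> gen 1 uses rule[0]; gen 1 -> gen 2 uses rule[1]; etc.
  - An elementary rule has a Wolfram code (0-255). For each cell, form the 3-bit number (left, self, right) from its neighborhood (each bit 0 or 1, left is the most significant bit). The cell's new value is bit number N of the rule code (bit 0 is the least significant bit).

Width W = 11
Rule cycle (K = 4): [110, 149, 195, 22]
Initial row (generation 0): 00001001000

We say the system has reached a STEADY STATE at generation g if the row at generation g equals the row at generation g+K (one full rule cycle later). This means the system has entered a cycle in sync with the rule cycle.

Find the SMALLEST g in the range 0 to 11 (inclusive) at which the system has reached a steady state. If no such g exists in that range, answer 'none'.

Gen 0: 00001001000
Gen 1 (rule 110): 00011011000
Gen 2 (rule 149): 11000000111
Gen 3 (rule 195): 01011111011
Gen 4 (rule 22): 11000000000
Gen 5 (rule 110): 11000000000
Gen 6 (rule 149): 00111111111
Gen 7 (rule 195): 11011111111
Gen 8 (rule 22): 00000000000
Gen 9 (rule 110): 00000000000
Gen 10 (rule 149): 11111111111
Gen 11 (rule 195): 01111111111
Gen 12 (rule 22): 10000000000
Gen 13 (rule 110): 10000000000
Gen 14 (rule 149): 11111111111
Gen 15 (rule 195): 01111111111

Answer: 10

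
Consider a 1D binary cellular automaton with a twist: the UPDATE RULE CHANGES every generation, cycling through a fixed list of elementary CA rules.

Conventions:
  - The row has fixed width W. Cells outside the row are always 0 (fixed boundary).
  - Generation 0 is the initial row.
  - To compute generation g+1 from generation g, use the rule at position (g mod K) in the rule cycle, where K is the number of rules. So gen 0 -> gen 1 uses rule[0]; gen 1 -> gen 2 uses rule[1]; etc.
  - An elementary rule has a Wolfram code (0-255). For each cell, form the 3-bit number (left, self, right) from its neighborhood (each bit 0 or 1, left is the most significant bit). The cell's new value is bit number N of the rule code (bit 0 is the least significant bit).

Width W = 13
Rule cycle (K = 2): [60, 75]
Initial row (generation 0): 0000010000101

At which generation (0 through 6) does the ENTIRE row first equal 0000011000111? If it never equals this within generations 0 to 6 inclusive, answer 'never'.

Gen 0: 0000010000101
Gen 1 (rule 60): 0000011000111
Gen 2 (rule 75): 1111111011101
Gen 3 (rule 60): 1000000110011
Gen 4 (rule 75): 0011111110111
Gen 5 (rule 60): 0010000001100
Gen 6 (rule 75): 1100111111101

Answer: 1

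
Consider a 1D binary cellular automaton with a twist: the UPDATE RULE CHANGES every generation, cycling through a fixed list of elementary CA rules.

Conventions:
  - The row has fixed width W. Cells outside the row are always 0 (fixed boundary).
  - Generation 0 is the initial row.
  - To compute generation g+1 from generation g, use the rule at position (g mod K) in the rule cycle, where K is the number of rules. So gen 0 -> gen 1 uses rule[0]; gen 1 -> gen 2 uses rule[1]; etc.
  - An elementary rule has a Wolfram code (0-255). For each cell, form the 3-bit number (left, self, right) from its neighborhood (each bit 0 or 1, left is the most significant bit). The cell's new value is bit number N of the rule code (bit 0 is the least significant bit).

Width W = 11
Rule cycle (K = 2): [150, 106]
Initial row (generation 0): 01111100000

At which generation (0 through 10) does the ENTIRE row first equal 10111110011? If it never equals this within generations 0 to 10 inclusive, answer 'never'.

Answer: never

Derivation:
Gen 0: 01111100000
Gen 1 (rule 150): 10111010000
Gen 2 (rule 106): 01101100000
Gen 3 (rule 150): 10000010000
Gen 4 (rule 106): 00000100000
Gen 5 (rule 150): 00001110000
Gen 6 (rule 106): 00011010000
Gen 7 (rule 150): 00100011000
Gen 8 (rule 106): 01000111000
Gen 9 (rule 150): 11101010100
Gen 10 (rule 106): 10110101000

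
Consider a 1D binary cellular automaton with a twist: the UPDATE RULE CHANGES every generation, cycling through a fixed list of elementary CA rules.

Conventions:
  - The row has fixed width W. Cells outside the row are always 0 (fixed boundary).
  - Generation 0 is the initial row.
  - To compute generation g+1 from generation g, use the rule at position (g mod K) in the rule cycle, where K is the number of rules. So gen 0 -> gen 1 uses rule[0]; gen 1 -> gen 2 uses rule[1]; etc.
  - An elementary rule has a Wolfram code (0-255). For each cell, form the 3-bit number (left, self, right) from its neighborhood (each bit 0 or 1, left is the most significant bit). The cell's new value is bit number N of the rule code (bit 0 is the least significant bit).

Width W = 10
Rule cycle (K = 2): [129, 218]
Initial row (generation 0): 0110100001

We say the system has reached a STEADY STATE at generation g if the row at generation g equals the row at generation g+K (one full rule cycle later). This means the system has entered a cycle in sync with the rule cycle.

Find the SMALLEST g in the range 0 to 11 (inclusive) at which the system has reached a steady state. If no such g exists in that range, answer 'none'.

Gen 0: 0110100001
Gen 1 (rule 129): 0000001100
Gen 2 (rule 218): 0000011110
Gen 3 (rule 129): 1111001100
Gen 4 (rule 218): 1111111110
Gen 5 (rule 129): 0111111100
Gen 6 (rule 218): 1111111110
Gen 7 (rule 129): 0111111100
Gen 8 (rule 218): 1111111110
Gen 9 (rule 129): 0111111100
Gen 10 (rule 218): 1111111110
Gen 11 (rule 129): 0111111100
Gen 12 (rule 218): 1111111110
Gen 13 (rule 129): 0111111100

Answer: 4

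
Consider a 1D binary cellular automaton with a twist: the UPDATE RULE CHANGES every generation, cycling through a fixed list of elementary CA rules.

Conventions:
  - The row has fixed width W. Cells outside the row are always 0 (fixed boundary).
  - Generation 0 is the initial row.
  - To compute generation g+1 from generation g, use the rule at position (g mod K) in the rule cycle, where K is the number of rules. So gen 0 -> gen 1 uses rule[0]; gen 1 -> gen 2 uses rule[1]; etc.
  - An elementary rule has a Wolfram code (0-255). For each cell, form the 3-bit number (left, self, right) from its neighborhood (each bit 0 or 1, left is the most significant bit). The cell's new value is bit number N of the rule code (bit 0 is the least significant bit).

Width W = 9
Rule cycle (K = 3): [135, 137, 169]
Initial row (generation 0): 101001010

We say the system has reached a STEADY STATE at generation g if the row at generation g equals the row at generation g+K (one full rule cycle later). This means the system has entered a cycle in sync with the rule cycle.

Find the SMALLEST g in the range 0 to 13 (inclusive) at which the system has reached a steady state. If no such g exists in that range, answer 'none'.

Answer: 2

Derivation:
Gen 0: 101001010
Gen 1 (rule 135): 101011010
Gen 2 (rule 137): 000010000
Gen 3 (rule 169): 111000111
Gen 4 (rule 135): 010011010
Gen 5 (rule 137): 000010000
Gen 6 (rule 169): 111000111
Gen 7 (rule 135): 010011010
Gen 8 (rule 137): 000010000
Gen 9 (rule 169): 111000111
Gen 10 (rule 135): 010011010
Gen 11 (rule 137): 000010000
Gen 12 (rule 169): 111000111
Gen 13 (rule 135): 010011010
Gen 14 (rule 137): 000010000
Gen 15 (rule 169): 111000111
Gen 16 (rule 135): 010011010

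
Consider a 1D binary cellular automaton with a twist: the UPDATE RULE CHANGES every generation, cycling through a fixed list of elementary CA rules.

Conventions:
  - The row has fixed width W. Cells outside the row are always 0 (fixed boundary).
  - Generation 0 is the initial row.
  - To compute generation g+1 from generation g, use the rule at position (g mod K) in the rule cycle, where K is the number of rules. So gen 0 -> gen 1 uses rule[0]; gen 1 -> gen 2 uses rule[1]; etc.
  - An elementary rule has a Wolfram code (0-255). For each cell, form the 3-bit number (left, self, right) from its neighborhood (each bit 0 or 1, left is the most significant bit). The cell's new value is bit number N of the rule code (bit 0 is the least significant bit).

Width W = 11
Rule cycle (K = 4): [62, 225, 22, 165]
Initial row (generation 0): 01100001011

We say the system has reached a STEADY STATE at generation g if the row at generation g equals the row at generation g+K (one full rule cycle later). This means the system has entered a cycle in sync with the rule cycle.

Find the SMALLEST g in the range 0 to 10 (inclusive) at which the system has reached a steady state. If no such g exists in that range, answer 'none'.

Gen 0: 01100001011
Gen 1 (rule 62): 11010011110
Gen 2 (rule 225): 01100001110
Gen 3 (rule 22): 10010010001
Gen 4 (rule 165): 10010010101
Gen 5 (rule 62): 11111111111
Gen 6 (rule 225): 01111111111
Gen 7 (rule 22): 10000000000
Gen 8 (rule 165): 10111111111
Gen 9 (rule 62): 11100000000
Gen 10 (rule 225): 01101111111
Gen 11 (rule 22): 10000000000
Gen 12 (rule 165): 10111111111
Gen 13 (rule 62): 11100000000
Gen 14 (rule 225): 01101111111

Answer: 7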